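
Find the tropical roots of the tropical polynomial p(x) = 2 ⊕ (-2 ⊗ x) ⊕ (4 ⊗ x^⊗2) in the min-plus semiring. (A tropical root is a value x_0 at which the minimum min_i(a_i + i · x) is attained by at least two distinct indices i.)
Roots: {-6, 4}

Each tropical root is a break point of the lower envelope of the lines y = a_i + i · x (there are 3 lines, with slopes 0, 1, ..., 2). Only the lines that attain the minimum somewhere contribute to roots; other lines are dominated. Here the surviving (envelope) indices are i = 2, i = 1, i = 0.
Intersections between consecutive envelope lines give the roots: for adjacent envelope indices i < j the intersection is x = (a_i − a_j) / (j − i). Reading off the sorted break points: {-6, 4}.
Verification: at each break x_0, at least two indices attain the minimum of min_i(a_i + i · x_0).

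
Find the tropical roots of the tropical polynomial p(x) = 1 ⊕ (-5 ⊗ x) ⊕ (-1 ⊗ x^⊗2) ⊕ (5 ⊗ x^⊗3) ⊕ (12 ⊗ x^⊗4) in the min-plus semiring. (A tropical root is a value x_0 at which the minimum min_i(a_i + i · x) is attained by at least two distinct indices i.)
Roots: {-7, -6, -4, 6}

Each tropical root is a break point of the lower envelope of the lines y = a_i + i · x (there are 5 lines, with slopes 0, 1, ..., 4). Only the lines that attain the minimum somewhere contribute to roots; other lines are dominated. Here the surviving (envelope) indices are i = 4, i = 3, i = 2, i = 1, i = 0.
Intersections between consecutive envelope lines give the roots: for adjacent envelope indices i < j the intersection is x = (a_i − a_j) / (j − i). Reading off the sorted break points: {-7, -6, -4, 6}.
Verification: at each break x_0, at least two indices attain the minimum of min_i(a_i + i · x_0).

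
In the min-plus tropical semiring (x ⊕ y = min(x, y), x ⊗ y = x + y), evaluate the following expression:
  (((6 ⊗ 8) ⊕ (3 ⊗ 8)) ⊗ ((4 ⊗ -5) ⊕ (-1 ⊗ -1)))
(((6 ⊗ 8) ⊕ (3 ⊗ 8)) ⊗ ((4 ⊗ -5) ⊕ (-1 ⊗ -1))) = 9

Expand innermost to outermost. Recall ⊕ takes the minimum of its arguments and ⊗ takes their sum. Working out the expression (((6 ⊗ 8) ⊕ (3 ⊗ 8)) ⊗ ((4 ⊗ -5) ⊕ (-1 ⊗ -1))) gives 9.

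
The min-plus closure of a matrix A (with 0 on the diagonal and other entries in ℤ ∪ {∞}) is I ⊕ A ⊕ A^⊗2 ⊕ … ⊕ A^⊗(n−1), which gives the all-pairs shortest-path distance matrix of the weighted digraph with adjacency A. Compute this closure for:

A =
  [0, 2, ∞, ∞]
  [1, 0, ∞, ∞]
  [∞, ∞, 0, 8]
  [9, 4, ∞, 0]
Closure =
  [0, 2, ∞, ∞]
  [1, 0, ∞, ∞]
  [13, 12, 0, 8]
  [5, 4, ∞, 0]

This is the Floyd-Warshall all-pairs shortest-path computation. For each intermediate vertex k = 0, 1, …, 3, update dist[i][j] ← min(dist[i][j], dist[i][k] + dist[k][j]). The final matrix gives, for each (i, j), the minimum total weight of any directed path from i to j (possibly empty when i = j).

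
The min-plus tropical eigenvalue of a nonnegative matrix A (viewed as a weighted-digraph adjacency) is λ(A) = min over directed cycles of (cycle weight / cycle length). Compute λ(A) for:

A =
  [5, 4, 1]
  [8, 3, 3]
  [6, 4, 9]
λ(A) = 3

Enumerate directed cycles and compute their means (weight / length). Sample:
  cycle 0 → 0: weight = 5, length = 1, mean = 5/1 ≈ 5.000
  cycle 1 → 1: weight = 3, length = 1, mean = 3/1 ≈ 3.000
  cycle 2 → 2: weight = 9, length = 1, mean = 9/1 ≈ 9.000
  cycle 0 → 1 → 0: weight = 12, length = 2, mean = 12/2 ≈ 6.000
  cycle 0 → 2 → 0: weight = 7, length = 2, mean = 7/2 ≈ 3.500
  cycle 1 → 0 → 1: weight = 12, length = 2, mean = 12/2 ≈ 6.000
Minimum mean = 3.000, attained e.g. along the cycle 1 → 1 with weight 3 and length 1. So λ(A) = 3/1 = 3.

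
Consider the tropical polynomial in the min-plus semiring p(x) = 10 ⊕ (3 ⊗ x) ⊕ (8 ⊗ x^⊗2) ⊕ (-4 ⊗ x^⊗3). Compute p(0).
p(0) = -4

A tropical monomial a ⊗ x^⊗i evaluates to a + i · x. Evaluating each term at x = 0:
  Term 0 contributes 10 + 0 · 0 = 10
  Term 1 contributes 3 + 1 · 0 = 3
  Term 2 contributes 8 + 2 · 0 = 8
  Term 3 contributes -4 + 3 · 0 = -4
p(0) = ⊕ of these = min[10, 3, 8, -4] = -4.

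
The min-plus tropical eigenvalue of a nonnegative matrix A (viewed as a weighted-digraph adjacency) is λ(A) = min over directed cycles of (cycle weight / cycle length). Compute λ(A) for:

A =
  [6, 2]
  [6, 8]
λ(A) = 4

Enumerate directed cycles and compute their means (weight / length). Sample:
  cycle 0 → 0: weight = 6, length = 1, mean = 6/1 ≈ 6.000
  cycle 1 → 1: weight = 8, length = 1, mean = 8/1 ≈ 8.000
  cycle 0 → 1 → 0: weight = 8, length = 2, mean = 8/2 ≈ 4.000
  cycle 1 → 0 → 1: weight = 8, length = 2, mean = 8/2 ≈ 4.000
Minimum mean = 4.000, attained e.g. along the cycle 0 → 1 → 0 with weight 8 and length 2. So λ(A) = 8/2 = 4.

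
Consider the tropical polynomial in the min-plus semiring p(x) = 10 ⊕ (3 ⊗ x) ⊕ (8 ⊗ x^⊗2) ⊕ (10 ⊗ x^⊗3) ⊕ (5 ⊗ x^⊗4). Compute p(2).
p(2) = 5

A tropical monomial a ⊗ x^⊗i evaluates to a + i · x. Evaluating each term at x = 2:
  Term 0 contributes 10 + 0 · 2 = 10
  Term 1 contributes 3 + 1 · 2 = 5
  Term 2 contributes 8 + 2 · 2 = 12
  Term 3 contributes 10 + 3 · 2 = 16
  Term 4 contributes 5 + 4 · 2 = 13
p(2) = ⊕ of these = min[10, 5, 12, 16, 13] = 5.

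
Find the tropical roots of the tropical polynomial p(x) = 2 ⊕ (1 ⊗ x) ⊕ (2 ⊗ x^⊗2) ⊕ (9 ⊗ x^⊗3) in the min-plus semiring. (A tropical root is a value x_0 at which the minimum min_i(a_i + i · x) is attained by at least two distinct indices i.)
Roots: {-7, -1, 1}

Each tropical root is a break point of the lower envelope of the lines y = a_i + i · x (there are 4 lines, with slopes 0, 1, ..., 3). Only the lines that attain the minimum somewhere contribute to roots; other lines are dominated. Here the surviving (envelope) indices are i = 3, i = 2, i = 1, i = 0.
Intersections between consecutive envelope lines give the roots: for adjacent envelope indices i < j the intersection is x = (a_i − a_j) / (j − i). Reading off the sorted break points: {-7, -1, 1}.
Verification: at each break x_0, at least two indices attain the minimum of min_i(a_i + i · x_0).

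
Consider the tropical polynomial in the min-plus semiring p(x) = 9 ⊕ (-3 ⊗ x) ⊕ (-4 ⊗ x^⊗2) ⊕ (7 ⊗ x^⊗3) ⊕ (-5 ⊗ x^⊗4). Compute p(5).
p(5) = 2

A tropical monomial a ⊗ x^⊗i evaluates to a + i · x. Evaluating each term at x = 5:
  Term 0 contributes 9 + 0 · 5 = 9
  Term 1 contributes -3 + 1 · 5 = 2
  Term 2 contributes -4 + 2 · 5 = 6
  Term 3 contributes 7 + 3 · 5 = 22
  Term 4 contributes -5 + 4 · 5 = 15
p(5) = ⊕ of these = min[9, 2, 6, 22, 15] = 2.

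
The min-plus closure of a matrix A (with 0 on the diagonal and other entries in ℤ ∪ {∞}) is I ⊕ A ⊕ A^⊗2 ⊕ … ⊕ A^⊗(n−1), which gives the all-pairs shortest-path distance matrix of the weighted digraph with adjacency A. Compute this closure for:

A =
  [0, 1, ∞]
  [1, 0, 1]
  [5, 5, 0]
Closure =
  [0, 1, 2]
  [1, 0, 1]
  [5, 5, 0]

This is the Floyd-Warshall all-pairs shortest-path computation. For each intermediate vertex k = 0, 1, …, 2, update dist[i][j] ← min(dist[i][j], dist[i][k] + dist[k][j]). The final matrix gives, for each (i, j), the minimum total weight of any directed path from i to j (possibly empty when i = j).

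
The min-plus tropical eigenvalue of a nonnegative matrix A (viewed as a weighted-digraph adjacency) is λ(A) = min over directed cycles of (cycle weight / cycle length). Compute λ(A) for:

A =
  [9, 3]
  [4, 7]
λ(A) = 7/2

Enumerate directed cycles and compute their means (weight / length). Sample:
  cycle 0 → 0: weight = 9, length = 1, mean = 9/1 ≈ 9.000
  cycle 1 → 1: weight = 7, length = 1, mean = 7/1 ≈ 7.000
  cycle 0 → 1 → 0: weight = 7, length = 2, mean = 7/2 ≈ 3.500
  cycle 1 → 0 → 1: weight = 7, length = 2, mean = 7/2 ≈ 3.500
Minimum mean = 3.500, attained e.g. along the cycle 0 → 1 → 0 with weight 7 and length 2. So λ(A) = 7/2 = 7/2.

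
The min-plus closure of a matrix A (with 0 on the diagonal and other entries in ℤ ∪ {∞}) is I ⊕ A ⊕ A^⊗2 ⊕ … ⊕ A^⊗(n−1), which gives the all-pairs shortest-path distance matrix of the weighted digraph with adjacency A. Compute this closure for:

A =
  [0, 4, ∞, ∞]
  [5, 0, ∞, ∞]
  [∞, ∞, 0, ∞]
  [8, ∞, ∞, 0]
Closure =
  [0, 4, ∞, ∞]
  [5, 0, ∞, ∞]
  [∞, ∞, 0, ∞]
  [8, 12, ∞, 0]

This is the Floyd-Warshall all-pairs shortest-path computation. For each intermediate vertex k = 0, 1, …, 3, update dist[i][j] ← min(dist[i][j], dist[i][k] + dist[k][j]). The final matrix gives, for each (i, j), the minimum total weight of any directed path from i to j (possibly empty when i = j).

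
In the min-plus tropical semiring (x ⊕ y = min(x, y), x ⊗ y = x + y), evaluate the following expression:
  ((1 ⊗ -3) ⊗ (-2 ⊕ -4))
((1 ⊗ -3) ⊗ (-2 ⊕ -4)) = -6

Expand innermost to outermost. Recall ⊕ takes the minimum of its arguments and ⊗ takes their sum. Working out the expression ((1 ⊗ -3) ⊗ (-2 ⊕ -4)) gives -6.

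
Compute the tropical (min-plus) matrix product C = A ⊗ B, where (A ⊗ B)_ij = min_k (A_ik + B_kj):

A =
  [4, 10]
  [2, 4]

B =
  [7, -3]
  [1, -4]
A ⊗ B =
  [11, 1]
  [5, -1]

Apply the min-plus product entry-by-entry:
  C[0][0] = min over k of (A[0][0] + B[0][0] = 4 + 7 = 11, A[0][1] + B[1][0] = 10 + 1 = 11) = 11 (attained at k = 0)
  C[0][1] = min over k of (A[0][0] + B[0][1] = 4 + -3 = 1, A[0][1] + B[1][1] = 10 + -4 = 6) = 1 (attained at k = 0)
  C[1][0] = min over k of (A[1][0] + B[0][0] = 2 + 7 = 9, A[1][1] + B[1][0] = 4 + 1 = 5) = 5 (attained at k = 1)
  C[1][1] = min over k of (A[1][0] + B[0][1] = 2 + -3 = -1, A[1][1] + B[1][1] = 4 + -4 = 0) = -1 (attained at k = 0)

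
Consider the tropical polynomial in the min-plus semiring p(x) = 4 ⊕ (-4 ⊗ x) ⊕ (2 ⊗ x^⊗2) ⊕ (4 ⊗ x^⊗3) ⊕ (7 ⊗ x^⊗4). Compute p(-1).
p(-1) = -5

A tropical monomial a ⊗ x^⊗i evaluates to a + i · x. Evaluating each term at x = -1:
  Term 0 contributes 4 + 0 · -1 = 4
  Term 1 contributes -4 + 1 · -1 = -5
  Term 2 contributes 2 + 2 · -1 = 0
  Term 3 contributes 4 + 3 · -1 = 1
  Term 4 contributes 7 + 4 · -1 = 3
p(-1) = ⊕ of these = min[4, -5, 0, 1, 3] = -5.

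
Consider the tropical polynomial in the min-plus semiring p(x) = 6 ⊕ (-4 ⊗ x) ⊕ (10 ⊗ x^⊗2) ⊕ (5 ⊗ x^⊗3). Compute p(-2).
p(-2) = -6

A tropical monomial a ⊗ x^⊗i evaluates to a + i · x. Evaluating each term at x = -2:
  Term 0 contributes 6 + 0 · -2 = 6
  Term 1 contributes -4 + 1 · -2 = -6
  Term 2 contributes 10 + 2 · -2 = 6
  Term 3 contributes 5 + 3 · -2 = -1
p(-2) = ⊕ of these = min[6, -6, 6, -1] = -6.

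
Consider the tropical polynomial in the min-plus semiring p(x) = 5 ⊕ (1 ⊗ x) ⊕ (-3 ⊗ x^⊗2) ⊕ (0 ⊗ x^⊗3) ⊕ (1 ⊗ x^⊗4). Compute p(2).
p(2) = 1

A tropical monomial a ⊗ x^⊗i evaluates to a + i · x. Evaluating each term at x = 2:
  Term 0 contributes 5 + 0 · 2 = 5
  Term 1 contributes 1 + 1 · 2 = 3
  Term 2 contributes -3 + 2 · 2 = 1
  Term 3 contributes 0 + 3 · 2 = 6
  Term 4 contributes 1 + 4 · 2 = 9
p(2) = ⊕ of these = min[5, 3, 1, 6, 9] = 1.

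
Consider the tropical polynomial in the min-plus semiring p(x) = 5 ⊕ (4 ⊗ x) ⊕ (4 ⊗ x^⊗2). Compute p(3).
p(3) = 5

A tropical monomial a ⊗ x^⊗i evaluates to a + i · x. Evaluating each term at x = 3:
  Term 0 contributes 5 + 0 · 3 = 5
  Term 1 contributes 4 + 1 · 3 = 7
  Term 2 contributes 4 + 2 · 3 = 10
p(3) = ⊕ of these = min[5, 7, 10] = 5.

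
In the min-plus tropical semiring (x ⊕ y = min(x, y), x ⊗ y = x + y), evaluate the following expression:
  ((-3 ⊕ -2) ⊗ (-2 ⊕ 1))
((-3 ⊕ -2) ⊗ (-2 ⊕ 1)) = -5

Expand innermost to outermost. Recall ⊕ takes the minimum of its arguments and ⊗ takes their sum. Working out the expression ((-3 ⊕ -2) ⊗ (-2 ⊕ 1)) gives -5.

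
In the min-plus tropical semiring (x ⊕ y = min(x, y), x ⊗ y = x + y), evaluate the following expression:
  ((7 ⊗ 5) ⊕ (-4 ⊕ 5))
((7 ⊗ 5) ⊕ (-4 ⊕ 5)) = -4

Expand innermost to outermost. Recall ⊕ takes the minimum of its arguments and ⊗ takes their sum. Working out the expression ((7 ⊗ 5) ⊕ (-4 ⊕ 5)) gives -4.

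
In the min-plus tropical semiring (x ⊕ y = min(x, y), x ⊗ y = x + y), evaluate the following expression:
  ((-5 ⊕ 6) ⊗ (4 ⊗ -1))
((-5 ⊕ 6) ⊗ (4 ⊗ -1)) = -2

Expand innermost to outermost. Recall ⊕ takes the minimum of its arguments and ⊗ takes their sum. Working out the expression ((-5 ⊕ 6) ⊗ (4 ⊗ -1)) gives -2.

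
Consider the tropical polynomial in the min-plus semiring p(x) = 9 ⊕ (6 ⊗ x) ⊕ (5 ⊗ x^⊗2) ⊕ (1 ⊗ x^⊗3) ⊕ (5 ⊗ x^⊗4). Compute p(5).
p(5) = 9

A tropical monomial a ⊗ x^⊗i evaluates to a + i · x. Evaluating each term at x = 5:
  Term 0 contributes 9 + 0 · 5 = 9
  Term 1 contributes 6 + 1 · 5 = 11
  Term 2 contributes 5 + 2 · 5 = 15
  Term 3 contributes 1 + 3 · 5 = 16
  Term 4 contributes 5 + 4 · 5 = 25
p(5) = ⊕ of these = min[9, 11, 15, 16, 25] = 9.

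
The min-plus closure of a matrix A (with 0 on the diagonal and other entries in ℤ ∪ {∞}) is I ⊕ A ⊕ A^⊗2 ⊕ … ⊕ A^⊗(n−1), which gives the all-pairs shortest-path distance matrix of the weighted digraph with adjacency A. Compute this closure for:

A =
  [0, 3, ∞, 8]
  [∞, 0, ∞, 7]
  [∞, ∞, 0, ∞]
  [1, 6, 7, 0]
Closure =
  [0, 3, 15, 8]
  [8, 0, 14, 7]
  [∞, ∞, 0, ∞]
  [1, 4, 7, 0]

This is the Floyd-Warshall all-pairs shortest-path computation. For each intermediate vertex k = 0, 1, …, 3, update dist[i][j] ← min(dist[i][j], dist[i][k] + dist[k][j]). The final matrix gives, for each (i, j), the minimum total weight of any directed path from i to j (possibly empty when i = j).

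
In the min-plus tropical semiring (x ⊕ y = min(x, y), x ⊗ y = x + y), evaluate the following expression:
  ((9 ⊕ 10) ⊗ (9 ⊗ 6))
((9 ⊕ 10) ⊗ (9 ⊗ 6)) = 24

Expand innermost to outermost. Recall ⊕ takes the minimum of its arguments and ⊗ takes their sum. Working out the expression ((9 ⊕ 10) ⊗ (9 ⊗ 6)) gives 24.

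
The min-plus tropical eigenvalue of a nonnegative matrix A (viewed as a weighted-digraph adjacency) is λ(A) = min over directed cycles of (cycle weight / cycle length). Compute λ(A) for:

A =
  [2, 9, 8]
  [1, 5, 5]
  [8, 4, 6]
λ(A) = 2

Enumerate directed cycles and compute their means (weight / length). Sample:
  cycle 0 → 0: weight = 2, length = 1, mean = 2/1 ≈ 2.000
  cycle 1 → 1: weight = 5, length = 1, mean = 5/1 ≈ 5.000
  cycle 2 → 2: weight = 6, length = 1, mean = 6/1 ≈ 6.000
  cycle 0 → 1 → 0: weight = 10, length = 2, mean = 10/2 ≈ 5.000
  cycle 0 → 2 → 0: weight = 16, length = 2, mean = 16/2 ≈ 8.000
  cycle 1 → 0 → 1: weight = 10, length = 2, mean = 10/2 ≈ 5.000
Minimum mean = 2.000, attained e.g. along the cycle 0 → 0 with weight 2 and length 1. So λ(A) = 2/1 = 2.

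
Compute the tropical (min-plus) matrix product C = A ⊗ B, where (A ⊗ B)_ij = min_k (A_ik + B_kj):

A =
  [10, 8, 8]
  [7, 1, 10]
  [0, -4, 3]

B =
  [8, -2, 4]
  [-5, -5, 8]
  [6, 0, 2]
A ⊗ B =
  [3, 3, 10]
  [-4, -4, 9]
  [-9, -9, 4]

Apply the min-plus product entry-by-entry:
  C[0][0] = min over k of (A[0][0] + B[0][0] = 10 + 8 = 18, A[0][1] + B[1][0] = 8 + -5 = 3, A[0][2] + B[2][0] = 8 + 6 = 14) = 3 (attained at k = 1)
  C[0][1] = min over k of (A[0][0] + B[0][1] = 10 + -2 = 8, A[0][1] + B[1][1] = 8 + -5 = 3, A[0][2] + B[2][1] = 8 + 0 = 8) = 3 (attained at k = 1)
  C[0][2] = min over k of (A[0][0] + B[0][2] = 10 + 4 = 14, A[0][1] + B[1][2] = 8 + 8 = 16, A[0][2] + B[2][2] = 8 + 2 = 10) = 10 (attained at k = 2)
  C[1][0] = min over k of (A[1][0] + B[0][0] = 7 + 8 = 15, A[1][1] + B[1][0] = 1 + -5 = -4, A[1][2] + B[2][0] = 10 + 6 = 16) = -4 (attained at k = 1)
  C[1][1] = min over k of (A[1][0] + B[0][1] = 7 + -2 = 5, A[1][1] + B[1][1] = 1 + -5 = -4, A[1][2] + B[2][1] = 10 + 0 = 10) = -4 (attained at k = 1)
  C[1][2] = min over k of (A[1][0] + B[0][2] = 7 + 4 = 11, A[1][1] + B[1][2] = 1 + 8 = 9, A[1][2] + B[2][2] = 10 + 2 = 12) = 9 (attained at k = 1)
  C[2][0] = min over k of (A[2][0] + B[0][0] = 0 + 8 = 8, A[2][1] + B[1][0] = -4 + -5 = -9, A[2][2] + B[2][0] = 3 + 6 = 9) = -9 (attained at k = 1)
  C[2][1] = min over k of (A[2][0] + B[0][1] = 0 + -2 = -2, A[2][1] + B[1][1] = -4 + -5 = -9, A[2][2] + B[2][1] = 3 + 0 = 3) = -9 (attained at k = 1)
  C[2][2] = min over k of (A[2][0] + B[0][2] = 0 + 4 = 4, A[2][1] + B[1][2] = -4 + 8 = 4, A[2][2] + B[2][2] = 3 + 2 = 5) = 4 (attained at k = 0)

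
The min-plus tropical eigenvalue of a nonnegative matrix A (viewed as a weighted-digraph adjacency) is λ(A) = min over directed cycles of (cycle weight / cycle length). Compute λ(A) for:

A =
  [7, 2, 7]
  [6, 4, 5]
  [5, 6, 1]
λ(A) = 1

Enumerate directed cycles and compute their means (weight / length). Sample:
  cycle 0 → 0: weight = 7, length = 1, mean = 7/1 ≈ 7.000
  cycle 1 → 1: weight = 4, length = 1, mean = 4/1 ≈ 4.000
  cycle 2 → 2: weight = 1, length = 1, mean = 1/1 ≈ 1.000
  cycle 0 → 1 → 0: weight = 8, length = 2, mean = 8/2 ≈ 4.000
  cycle 0 → 2 → 0: weight = 12, length = 2, mean = 12/2 ≈ 6.000
  cycle 1 → 0 → 1: weight = 8, length = 2, mean = 8/2 ≈ 4.000
Minimum mean = 1.000, attained e.g. along the cycle 2 → 2 with weight 1 and length 1. So λ(A) = 1/1 = 1.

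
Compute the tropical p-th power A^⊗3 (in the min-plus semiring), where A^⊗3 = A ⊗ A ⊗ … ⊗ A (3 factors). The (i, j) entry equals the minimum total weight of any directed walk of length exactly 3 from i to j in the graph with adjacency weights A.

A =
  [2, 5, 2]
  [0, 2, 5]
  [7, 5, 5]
A^⊗3 =
  [6, 9, 6]
  [4, 6, 4]
  [7, 9, 7]

Each entry (A^⊗3)_ij equals the minimum over all length-3 walks i = v_0 → v_1 → … → v_3 = j of Σ_t A[v_t][v_{t+1}]. For example, for (i, j) = (0, 2) we minimise over 9 possible intermediate vertex sequences; the minimum is 6, attained along the walk 0 → 0 → 0 → 2.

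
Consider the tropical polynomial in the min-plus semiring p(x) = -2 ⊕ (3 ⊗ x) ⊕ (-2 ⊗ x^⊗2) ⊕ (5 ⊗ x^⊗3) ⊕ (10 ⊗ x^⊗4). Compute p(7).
p(7) = -2

A tropical monomial a ⊗ x^⊗i evaluates to a + i · x. Evaluating each term at x = 7:
  Term 0 contributes -2 + 0 · 7 = -2
  Term 1 contributes 3 + 1 · 7 = 10
  Term 2 contributes -2 + 2 · 7 = 12
  Term 3 contributes 5 + 3 · 7 = 26
  Term 4 contributes 10 + 4 · 7 = 38
p(7) = ⊕ of these = min[-2, 10, 12, 26, 38] = -2.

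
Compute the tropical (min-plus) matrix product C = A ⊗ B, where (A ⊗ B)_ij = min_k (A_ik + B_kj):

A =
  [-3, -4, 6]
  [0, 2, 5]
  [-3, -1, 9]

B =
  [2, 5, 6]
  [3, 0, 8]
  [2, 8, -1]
A ⊗ B =
  [-1, -4, 3]
  [2, 2, 4]
  [-1, -1, 3]

Apply the min-plus product entry-by-entry:
  C[0][0] = min over k of (A[0][0] + B[0][0] = -3 + 2 = -1, A[0][1] + B[1][0] = -4 + 3 = -1, A[0][2] + B[2][0] = 6 + 2 = 8) = -1 (attained at k = 0)
  C[0][1] = min over k of (A[0][0] + B[0][1] = -3 + 5 = 2, A[0][1] + B[1][1] = -4 + 0 = -4, A[0][2] + B[2][1] = 6 + 8 = 14) = -4 (attained at k = 1)
  C[0][2] = min over k of (A[0][0] + B[0][2] = -3 + 6 = 3, A[0][1] + B[1][2] = -4 + 8 = 4, A[0][2] + B[2][2] = 6 + -1 = 5) = 3 (attained at k = 0)
  C[1][0] = min over k of (A[1][0] + B[0][0] = 0 + 2 = 2, A[1][1] + B[1][0] = 2 + 3 = 5, A[1][2] + B[2][0] = 5 + 2 = 7) = 2 (attained at k = 0)
  C[1][1] = min over k of (A[1][0] + B[0][1] = 0 + 5 = 5, A[1][1] + B[1][1] = 2 + 0 = 2, A[1][2] + B[2][1] = 5 + 8 = 13) = 2 (attained at k = 1)
  C[1][2] = min over k of (A[1][0] + B[0][2] = 0 + 6 = 6, A[1][1] + B[1][2] = 2 + 8 = 10, A[1][2] + B[2][2] = 5 + -1 = 4) = 4 (attained at k = 2)
  C[2][0] = min over k of (A[2][0] + B[0][0] = -3 + 2 = -1, A[2][1] + B[1][0] = -1 + 3 = 2, A[2][2] + B[2][0] = 9 + 2 = 11) = -1 (attained at k = 0)
  C[2][1] = min over k of (A[2][0] + B[0][1] = -3 + 5 = 2, A[2][1] + B[1][1] = -1 + 0 = -1, A[2][2] + B[2][1] = 9 + 8 = 17) = -1 (attained at k = 1)
  C[2][2] = min over k of (A[2][0] + B[0][2] = -3 + 6 = 3, A[2][1] + B[1][2] = -1 + 8 = 7, A[2][2] + B[2][2] = 9 + -1 = 8) = 3 (attained at k = 0)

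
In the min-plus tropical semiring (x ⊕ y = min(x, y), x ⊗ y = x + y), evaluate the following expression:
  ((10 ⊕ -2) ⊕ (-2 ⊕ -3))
((10 ⊕ -2) ⊕ (-2 ⊕ -3)) = -3

Expand innermost to outermost. Recall ⊕ takes the minimum of its arguments and ⊗ takes their sum. Working out the expression ((10 ⊕ -2) ⊕ (-2 ⊕ -3)) gives -3.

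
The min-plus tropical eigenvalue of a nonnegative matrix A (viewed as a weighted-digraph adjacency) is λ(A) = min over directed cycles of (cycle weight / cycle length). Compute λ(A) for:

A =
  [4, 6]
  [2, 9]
λ(A) = 4

Enumerate directed cycles and compute their means (weight / length). Sample:
  cycle 0 → 0: weight = 4, length = 1, mean = 4/1 ≈ 4.000
  cycle 1 → 1: weight = 9, length = 1, mean = 9/1 ≈ 9.000
  cycle 0 → 1 → 0: weight = 8, length = 2, mean = 8/2 ≈ 4.000
  cycle 1 → 0 → 1: weight = 8, length = 2, mean = 8/2 ≈ 4.000
Minimum mean = 4.000, attained e.g. along the cycle 0 → 0 with weight 4 and length 1. So λ(A) = 4/1 = 4.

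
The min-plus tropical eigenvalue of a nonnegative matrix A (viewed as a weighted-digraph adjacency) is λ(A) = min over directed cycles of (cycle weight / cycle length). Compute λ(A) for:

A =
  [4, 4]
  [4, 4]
λ(A) = 4

Enumerate directed cycles and compute their means (weight / length). Sample:
  cycle 0 → 0: weight = 4, length = 1, mean = 4/1 ≈ 4.000
  cycle 1 → 1: weight = 4, length = 1, mean = 4/1 ≈ 4.000
  cycle 0 → 1 → 0: weight = 8, length = 2, mean = 8/2 ≈ 4.000
  cycle 1 → 0 → 1: weight = 8, length = 2, mean = 8/2 ≈ 4.000
Minimum mean = 4.000, attained e.g. along the cycle 0 → 0 with weight 4 and length 1. So λ(A) = 4/1 = 4.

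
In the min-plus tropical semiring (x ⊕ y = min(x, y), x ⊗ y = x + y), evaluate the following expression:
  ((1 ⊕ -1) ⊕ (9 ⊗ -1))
((1 ⊕ -1) ⊕ (9 ⊗ -1)) = -1

Expand innermost to outermost. Recall ⊕ takes the minimum of its arguments and ⊗ takes their sum. Working out the expression ((1 ⊕ -1) ⊕ (9 ⊗ -1)) gives -1.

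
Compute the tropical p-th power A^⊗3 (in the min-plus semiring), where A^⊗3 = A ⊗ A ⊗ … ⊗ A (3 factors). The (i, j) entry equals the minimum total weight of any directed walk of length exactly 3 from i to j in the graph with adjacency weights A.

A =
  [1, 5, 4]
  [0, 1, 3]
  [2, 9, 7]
A^⊗3 =
  [3, 7, 6]
  [2, 3, 5]
  [4, 8, 7]

Each entry (A^⊗3)_ij equals the minimum over all length-3 walks i = v_0 → v_1 → … → v_3 = j of Σ_t A[v_t][v_{t+1}]. For example, for (i, j) = (0, 2) we minimise over 9 possible intermediate vertex sequences; the minimum is 6, attained along the walk 0 → 0 → 0 → 2.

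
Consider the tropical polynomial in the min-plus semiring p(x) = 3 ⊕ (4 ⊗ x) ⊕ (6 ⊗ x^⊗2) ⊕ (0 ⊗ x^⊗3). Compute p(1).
p(1) = 3

A tropical monomial a ⊗ x^⊗i evaluates to a + i · x. Evaluating each term at x = 1:
  Term 0 contributes 3 + 0 · 1 = 3
  Term 1 contributes 4 + 1 · 1 = 5
  Term 2 contributes 6 + 2 · 1 = 8
  Term 3 contributes 0 + 3 · 1 = 3
p(1) = ⊕ of these = min[3, 5, 8, 3] = 3.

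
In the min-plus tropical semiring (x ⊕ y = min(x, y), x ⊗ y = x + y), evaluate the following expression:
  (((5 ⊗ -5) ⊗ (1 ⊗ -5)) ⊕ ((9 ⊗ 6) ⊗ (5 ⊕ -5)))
(((5 ⊗ -5) ⊗ (1 ⊗ -5)) ⊕ ((9 ⊗ 6) ⊗ (5 ⊕ -5))) = -4

Expand innermost to outermost. Recall ⊕ takes the minimum of its arguments and ⊗ takes their sum. Working out the expression (((5 ⊗ -5) ⊗ (1 ⊗ -5)) ⊕ ((9 ⊗ 6) ⊗ (5 ⊕ -5))) gives -4.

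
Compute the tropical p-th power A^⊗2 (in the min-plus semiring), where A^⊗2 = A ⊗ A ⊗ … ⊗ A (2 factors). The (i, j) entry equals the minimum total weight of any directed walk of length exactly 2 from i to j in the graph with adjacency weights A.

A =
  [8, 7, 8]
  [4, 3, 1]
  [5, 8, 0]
A^⊗2 =
  [11, 10, 8]
  [6, 6, 1]
  [5, 8, 0]

Each entry (A^⊗2)_ij equals the minimum over all length-2 walks i = v_0 → v_1 → … → v_2 = j of Σ_t A[v_t][v_{t+1}]. For example, for (i, j) = (0, 2) we minimise over 3 possible intermediate vertex sequences; the minimum is 8, attained along the walk 0 → 1 → 2.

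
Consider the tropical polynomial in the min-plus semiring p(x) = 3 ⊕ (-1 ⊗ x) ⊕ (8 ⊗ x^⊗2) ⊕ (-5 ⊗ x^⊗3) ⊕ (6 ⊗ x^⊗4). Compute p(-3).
p(-3) = -14

A tropical monomial a ⊗ x^⊗i evaluates to a + i · x. Evaluating each term at x = -3:
  Term 0 contributes 3 + 0 · -3 = 3
  Term 1 contributes -1 + 1 · -3 = -4
  Term 2 contributes 8 + 2 · -3 = 2
  Term 3 contributes -5 + 3 · -3 = -14
  Term 4 contributes 6 + 4 · -3 = -6
p(-3) = ⊕ of these = min[3, -4, 2, -14, -6] = -14.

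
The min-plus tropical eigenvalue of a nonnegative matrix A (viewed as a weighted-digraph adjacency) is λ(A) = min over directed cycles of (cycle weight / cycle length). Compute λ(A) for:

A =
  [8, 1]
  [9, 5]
λ(A) = 5

Enumerate directed cycles and compute their means (weight / length). Sample:
  cycle 0 → 0: weight = 8, length = 1, mean = 8/1 ≈ 8.000
  cycle 1 → 1: weight = 5, length = 1, mean = 5/1 ≈ 5.000
  cycle 0 → 1 → 0: weight = 10, length = 2, mean = 10/2 ≈ 5.000
  cycle 1 → 0 → 1: weight = 10, length = 2, mean = 10/2 ≈ 5.000
Minimum mean = 5.000, attained e.g. along the cycle 1 → 1 with weight 5 and length 1. So λ(A) = 5/1 = 5.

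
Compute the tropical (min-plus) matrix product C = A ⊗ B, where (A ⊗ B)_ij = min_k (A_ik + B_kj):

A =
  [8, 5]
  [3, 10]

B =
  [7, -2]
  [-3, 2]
A ⊗ B =
  [2, 6]
  [7, 1]

Apply the min-plus product entry-by-entry:
  C[0][0] = min over k of (A[0][0] + B[0][0] = 8 + 7 = 15, A[0][1] + B[1][0] = 5 + -3 = 2) = 2 (attained at k = 1)
  C[0][1] = min over k of (A[0][0] + B[0][1] = 8 + -2 = 6, A[0][1] + B[1][1] = 5 + 2 = 7) = 6 (attained at k = 0)
  C[1][0] = min over k of (A[1][0] + B[0][0] = 3 + 7 = 10, A[1][1] + B[1][0] = 10 + -3 = 7) = 7 (attained at k = 1)
  C[1][1] = min over k of (A[1][0] + B[0][1] = 3 + -2 = 1, A[1][1] + B[1][1] = 10 + 2 = 12) = 1 (attained at k = 0)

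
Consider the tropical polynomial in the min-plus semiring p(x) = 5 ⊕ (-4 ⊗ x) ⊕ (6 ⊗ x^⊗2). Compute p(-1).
p(-1) = -5

A tropical monomial a ⊗ x^⊗i evaluates to a + i · x. Evaluating each term at x = -1:
  Term 0 contributes 5 + 0 · -1 = 5
  Term 1 contributes -4 + 1 · -1 = -5
  Term 2 contributes 6 + 2 · -1 = 4
p(-1) = ⊕ of these = min[5, -5, 4] = -5.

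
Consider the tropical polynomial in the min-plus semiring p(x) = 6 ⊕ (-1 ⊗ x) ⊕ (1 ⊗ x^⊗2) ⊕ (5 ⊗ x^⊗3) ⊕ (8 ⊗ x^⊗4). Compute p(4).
p(4) = 3

A tropical monomial a ⊗ x^⊗i evaluates to a + i · x. Evaluating each term at x = 4:
  Term 0 contributes 6 + 0 · 4 = 6
  Term 1 contributes -1 + 1 · 4 = 3
  Term 2 contributes 1 + 2 · 4 = 9
  Term 3 contributes 5 + 3 · 4 = 17
  Term 4 contributes 8 + 4 · 4 = 24
p(4) = ⊕ of these = min[6, 3, 9, 17, 24] = 3.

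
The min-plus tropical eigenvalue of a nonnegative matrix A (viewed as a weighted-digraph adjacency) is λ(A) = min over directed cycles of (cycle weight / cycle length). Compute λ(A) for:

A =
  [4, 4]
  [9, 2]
λ(A) = 2

Enumerate directed cycles and compute their means (weight / length). Sample:
  cycle 0 → 0: weight = 4, length = 1, mean = 4/1 ≈ 4.000
  cycle 1 → 1: weight = 2, length = 1, mean = 2/1 ≈ 2.000
  cycle 0 → 1 → 0: weight = 13, length = 2, mean = 13/2 ≈ 6.500
  cycle 1 → 0 → 1: weight = 13, length = 2, mean = 13/2 ≈ 6.500
Minimum mean = 2.000, attained e.g. along the cycle 1 → 1 with weight 2 and length 1. So λ(A) = 2/1 = 2.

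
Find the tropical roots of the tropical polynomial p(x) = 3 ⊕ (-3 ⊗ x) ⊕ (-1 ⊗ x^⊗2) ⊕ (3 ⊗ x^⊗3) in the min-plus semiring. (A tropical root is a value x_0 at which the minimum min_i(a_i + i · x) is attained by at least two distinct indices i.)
Roots: {-4, -2, 6}

Each tropical root is a break point of the lower envelope of the lines y = a_i + i · x (there are 4 lines, with slopes 0, 1, ..., 3). Only the lines that attain the minimum somewhere contribute to roots; other lines are dominated. Here the surviving (envelope) indices are i = 3, i = 2, i = 1, i = 0.
Intersections between consecutive envelope lines give the roots: for adjacent envelope indices i < j the intersection is x = (a_i − a_j) / (j − i). Reading off the sorted break points: {-4, -2, 6}.
Verification: at each break x_0, at least two indices attain the minimum of min_i(a_i + i · x_0).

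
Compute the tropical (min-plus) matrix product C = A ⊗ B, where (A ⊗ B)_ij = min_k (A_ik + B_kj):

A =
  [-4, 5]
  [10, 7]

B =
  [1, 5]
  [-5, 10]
A ⊗ B =
  [-3, 1]
  [2, 15]

Apply the min-plus product entry-by-entry:
  C[0][0] = min over k of (A[0][0] + B[0][0] = -4 + 1 = -3, A[0][1] + B[1][0] = 5 + -5 = 0) = -3 (attained at k = 0)
  C[0][1] = min over k of (A[0][0] + B[0][1] = -4 + 5 = 1, A[0][1] + B[1][1] = 5 + 10 = 15) = 1 (attained at k = 0)
  C[1][0] = min over k of (A[1][0] + B[0][0] = 10 + 1 = 11, A[1][1] + B[1][0] = 7 + -5 = 2) = 2 (attained at k = 1)
  C[1][1] = min over k of (A[1][0] + B[0][1] = 10 + 5 = 15, A[1][1] + B[1][1] = 7 + 10 = 17) = 15 (attained at k = 0)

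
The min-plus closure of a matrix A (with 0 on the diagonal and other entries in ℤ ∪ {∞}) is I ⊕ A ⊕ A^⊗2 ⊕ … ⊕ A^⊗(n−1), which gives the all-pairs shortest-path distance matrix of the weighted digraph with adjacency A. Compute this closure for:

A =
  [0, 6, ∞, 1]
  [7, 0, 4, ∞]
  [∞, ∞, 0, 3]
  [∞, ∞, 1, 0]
Closure =
  [0, 6, 2, 1]
  [7, 0, 4, 7]
  [∞, ∞, 0, 3]
  [∞, ∞, 1, 0]

This is the Floyd-Warshall all-pairs shortest-path computation. For each intermediate vertex k = 0, 1, …, 3, update dist[i][j] ← min(dist[i][j], dist[i][k] + dist[k][j]). The final matrix gives, for each (i, j), the minimum total weight of any directed path from i to j (possibly empty when i = j).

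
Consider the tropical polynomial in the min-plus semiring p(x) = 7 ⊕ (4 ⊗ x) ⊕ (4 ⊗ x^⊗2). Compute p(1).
p(1) = 5

A tropical monomial a ⊗ x^⊗i evaluates to a + i · x. Evaluating each term at x = 1:
  Term 0 contributes 7 + 0 · 1 = 7
  Term 1 contributes 4 + 1 · 1 = 5
  Term 2 contributes 4 + 2 · 1 = 6
p(1) = ⊕ of these = min[7, 5, 6] = 5.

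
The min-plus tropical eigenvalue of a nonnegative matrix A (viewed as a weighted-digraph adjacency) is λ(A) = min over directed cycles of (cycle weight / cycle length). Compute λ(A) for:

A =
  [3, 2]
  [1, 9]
λ(A) = 3/2

Enumerate directed cycles and compute their means (weight / length). Sample:
  cycle 0 → 0: weight = 3, length = 1, mean = 3/1 ≈ 3.000
  cycle 1 → 1: weight = 9, length = 1, mean = 9/1 ≈ 9.000
  cycle 0 → 1 → 0: weight = 3, length = 2, mean = 3/2 ≈ 1.500
  cycle 1 → 0 → 1: weight = 3, length = 2, mean = 3/2 ≈ 1.500
Minimum mean = 1.500, attained e.g. along the cycle 0 → 1 → 0 with weight 3 and length 2. So λ(A) = 3/2 = 3/2.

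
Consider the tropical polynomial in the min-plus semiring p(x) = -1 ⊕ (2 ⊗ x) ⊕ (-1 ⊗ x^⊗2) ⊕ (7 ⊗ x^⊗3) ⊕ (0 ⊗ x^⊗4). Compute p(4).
p(4) = -1

A tropical monomial a ⊗ x^⊗i evaluates to a + i · x. Evaluating each term at x = 4:
  Term 0 contributes -1 + 0 · 4 = -1
  Term 1 contributes 2 + 1 · 4 = 6
  Term 2 contributes -1 + 2 · 4 = 7
  Term 3 contributes 7 + 3 · 4 = 19
  Term 4 contributes 0 + 4 · 4 = 16
p(4) = ⊕ of these = min[-1, 6, 7, 19, 16] = -1.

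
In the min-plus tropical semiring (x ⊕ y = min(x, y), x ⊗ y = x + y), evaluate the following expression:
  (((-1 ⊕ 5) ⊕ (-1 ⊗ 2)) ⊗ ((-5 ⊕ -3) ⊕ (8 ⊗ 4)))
(((-1 ⊕ 5) ⊕ (-1 ⊗ 2)) ⊗ ((-5 ⊕ -3) ⊕ (8 ⊗ 4))) = -6

Expand innermost to outermost. Recall ⊕ takes the minimum of its arguments and ⊗ takes their sum. Working out the expression (((-1 ⊕ 5) ⊕ (-1 ⊗ 2)) ⊗ ((-5 ⊕ -3) ⊕ (8 ⊗ 4))) gives -6.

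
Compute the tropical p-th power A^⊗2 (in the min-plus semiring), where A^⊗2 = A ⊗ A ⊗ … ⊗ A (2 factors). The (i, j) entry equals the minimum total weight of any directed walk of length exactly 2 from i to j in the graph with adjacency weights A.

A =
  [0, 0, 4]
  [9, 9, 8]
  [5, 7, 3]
A^⊗2 =
  [0, 0, 4]
  [9, 9, 11]
  [5, 5, 6]

Each entry (A^⊗2)_ij equals the minimum over all length-2 walks i = v_0 → v_1 → … → v_2 = j of Σ_t A[v_t][v_{t+1}]. For example, for (i, j) = (0, 2) we minimise over 3 possible intermediate vertex sequences; the minimum is 4, attained along the walk 0 → 0 → 2.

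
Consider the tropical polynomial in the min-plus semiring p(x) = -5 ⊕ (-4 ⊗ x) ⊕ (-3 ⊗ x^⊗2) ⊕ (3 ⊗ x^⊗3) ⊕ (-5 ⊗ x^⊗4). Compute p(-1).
p(-1) = -9

A tropical monomial a ⊗ x^⊗i evaluates to a + i · x. Evaluating each term at x = -1:
  Term 0 contributes -5 + 0 · -1 = -5
  Term 1 contributes -4 + 1 · -1 = -5
  Term 2 contributes -3 + 2 · -1 = -5
  Term 3 contributes 3 + 3 · -1 = 0
  Term 4 contributes -5 + 4 · -1 = -9
p(-1) = ⊕ of these = min[-5, -5, -5, 0, -9] = -9.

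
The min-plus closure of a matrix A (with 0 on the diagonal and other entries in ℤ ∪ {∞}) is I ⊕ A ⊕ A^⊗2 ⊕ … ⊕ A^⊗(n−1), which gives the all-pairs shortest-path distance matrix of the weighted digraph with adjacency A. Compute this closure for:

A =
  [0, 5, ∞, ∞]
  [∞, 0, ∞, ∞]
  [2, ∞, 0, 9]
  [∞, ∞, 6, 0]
Closure =
  [0, 5, ∞, ∞]
  [∞, 0, ∞, ∞]
  [2, 7, 0, 9]
  [8, 13, 6, 0]

This is the Floyd-Warshall all-pairs shortest-path computation. For each intermediate vertex k = 0, 1, …, 3, update dist[i][j] ← min(dist[i][j], dist[i][k] + dist[k][j]). The final matrix gives, for each (i, j), the minimum total weight of any directed path from i to j (possibly empty when i = j).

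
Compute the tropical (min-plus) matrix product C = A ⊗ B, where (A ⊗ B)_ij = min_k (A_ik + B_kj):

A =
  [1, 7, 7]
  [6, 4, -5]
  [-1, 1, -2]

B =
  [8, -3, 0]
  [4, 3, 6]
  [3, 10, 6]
A ⊗ B =
  [9, -2, 1]
  [-2, 3, 1]
  [1, -4, -1]

Apply the min-plus product entry-by-entry:
  C[0][0] = min over k of (A[0][0] + B[0][0] = 1 + 8 = 9, A[0][1] + B[1][0] = 7 + 4 = 11, A[0][2] + B[2][0] = 7 + 3 = 10) = 9 (attained at k = 0)
  C[0][1] = min over k of (A[0][0] + B[0][1] = 1 + -3 = -2, A[0][1] + B[1][1] = 7 + 3 = 10, A[0][2] + B[2][1] = 7 + 10 = 17) = -2 (attained at k = 0)
  C[0][2] = min over k of (A[0][0] + B[0][2] = 1 + 0 = 1, A[0][1] + B[1][2] = 7 + 6 = 13, A[0][2] + B[2][2] = 7 + 6 = 13) = 1 (attained at k = 0)
  C[1][0] = min over k of (A[1][0] + B[0][0] = 6 + 8 = 14, A[1][1] + B[1][0] = 4 + 4 = 8, A[1][2] + B[2][0] = -5 + 3 = -2) = -2 (attained at k = 2)
  C[1][1] = min over k of (A[1][0] + B[0][1] = 6 + -3 = 3, A[1][1] + B[1][1] = 4 + 3 = 7, A[1][2] + B[2][1] = -5 + 10 = 5) = 3 (attained at k = 0)
  C[1][2] = min over k of (A[1][0] + B[0][2] = 6 + 0 = 6, A[1][1] + B[1][2] = 4 + 6 = 10, A[1][2] + B[2][2] = -5 + 6 = 1) = 1 (attained at k = 2)
  C[2][0] = min over k of (A[2][0] + B[0][0] = -1 + 8 = 7, A[2][1] + B[1][0] = 1 + 4 = 5, A[2][2] + B[2][0] = -2 + 3 = 1) = 1 (attained at k = 2)
  C[2][1] = min over k of (A[2][0] + B[0][1] = -1 + -3 = -4, A[2][1] + B[1][1] = 1 + 3 = 4, A[2][2] + B[2][1] = -2 + 10 = 8) = -4 (attained at k = 0)
  C[2][2] = min over k of (A[2][0] + B[0][2] = -1 + 0 = -1, A[2][1] + B[1][2] = 1 + 6 = 7, A[2][2] + B[2][2] = -2 + 6 = 4) = -1 (attained at k = 0)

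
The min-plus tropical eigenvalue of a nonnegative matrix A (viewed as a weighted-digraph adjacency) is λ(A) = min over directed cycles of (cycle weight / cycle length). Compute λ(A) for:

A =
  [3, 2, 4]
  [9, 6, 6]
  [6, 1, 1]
λ(A) = 1

Enumerate directed cycles and compute their means (weight / length). Sample:
  cycle 0 → 0: weight = 3, length = 1, mean = 3/1 ≈ 3.000
  cycle 1 → 1: weight = 6, length = 1, mean = 6/1 ≈ 6.000
  cycle 2 → 2: weight = 1, length = 1, mean = 1/1 ≈ 1.000
  cycle 0 → 1 → 0: weight = 11, length = 2, mean = 11/2 ≈ 5.500
  cycle 0 → 2 → 0: weight = 10, length = 2, mean = 10/2 ≈ 5.000
  cycle 1 → 0 → 1: weight = 11, length = 2, mean = 11/2 ≈ 5.500
Minimum mean = 1.000, attained e.g. along the cycle 2 → 2 with weight 1 and length 1. So λ(A) = 1/1 = 1.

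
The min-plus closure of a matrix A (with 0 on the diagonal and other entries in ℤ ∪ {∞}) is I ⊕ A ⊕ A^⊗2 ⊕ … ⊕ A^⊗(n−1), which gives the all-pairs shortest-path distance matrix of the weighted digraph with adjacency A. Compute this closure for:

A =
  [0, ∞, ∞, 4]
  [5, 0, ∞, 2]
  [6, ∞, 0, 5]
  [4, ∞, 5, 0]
Closure =
  [0, ∞, 9, 4]
  [5, 0, 7, 2]
  [6, ∞, 0, 5]
  [4, ∞, 5, 0]

This is the Floyd-Warshall all-pairs shortest-path computation. For each intermediate vertex k = 0, 1, …, 3, update dist[i][j] ← min(dist[i][j], dist[i][k] + dist[k][j]). The final matrix gives, for each (i, j), the minimum total weight of any directed path from i to j (possibly empty when i = j).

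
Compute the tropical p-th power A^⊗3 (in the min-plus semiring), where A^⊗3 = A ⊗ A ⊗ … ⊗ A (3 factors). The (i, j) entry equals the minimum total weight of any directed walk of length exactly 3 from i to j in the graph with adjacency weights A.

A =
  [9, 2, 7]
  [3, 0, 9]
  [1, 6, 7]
A^⊗3 =
  [5, 2, 11]
  [3, 0, 9]
  [6, 3, 12]

Each entry (A^⊗3)_ij equals the minimum over all length-3 walks i = v_0 → v_1 → … → v_3 = j of Σ_t A[v_t][v_{t+1}]. For example, for (i, j) = (0, 2) we minimise over 9 possible intermediate vertex sequences; the minimum is 11, attained along the walk 0 → 1 → 1 → 2.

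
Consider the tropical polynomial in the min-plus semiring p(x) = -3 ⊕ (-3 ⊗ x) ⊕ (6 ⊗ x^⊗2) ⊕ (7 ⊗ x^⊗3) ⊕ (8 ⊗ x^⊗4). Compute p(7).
p(7) = -3

A tropical monomial a ⊗ x^⊗i evaluates to a + i · x. Evaluating each term at x = 7:
  Term 0 contributes -3 + 0 · 7 = -3
  Term 1 contributes -3 + 1 · 7 = 4
  Term 2 contributes 6 + 2 · 7 = 20
  Term 3 contributes 7 + 3 · 7 = 28
  Term 4 contributes 8 + 4 · 7 = 36
p(7) = ⊕ of these = min[-3, 4, 20, 28, 36] = -3.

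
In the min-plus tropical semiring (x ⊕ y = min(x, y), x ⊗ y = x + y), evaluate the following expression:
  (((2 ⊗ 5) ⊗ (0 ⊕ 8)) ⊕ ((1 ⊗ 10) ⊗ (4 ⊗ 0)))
(((2 ⊗ 5) ⊗ (0 ⊕ 8)) ⊕ ((1 ⊗ 10) ⊗ (4 ⊗ 0))) = 7

Expand innermost to outermost. Recall ⊕ takes the minimum of its arguments and ⊗ takes their sum. Working out the expression (((2 ⊗ 5) ⊗ (0 ⊕ 8)) ⊕ ((1 ⊗ 10) ⊗ (4 ⊗ 0))) gives 7.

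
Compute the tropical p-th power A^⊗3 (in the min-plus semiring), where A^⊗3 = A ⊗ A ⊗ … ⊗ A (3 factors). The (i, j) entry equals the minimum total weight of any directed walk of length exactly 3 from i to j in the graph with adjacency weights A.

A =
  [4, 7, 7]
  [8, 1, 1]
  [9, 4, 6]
A^⊗3 =
  [12, 9, 9]
  [10, 3, 3]
  [13, 6, 6]

Each entry (A^⊗3)_ij equals the minimum over all length-3 walks i = v_0 → v_1 → … → v_3 = j of Σ_t A[v_t][v_{t+1}]. For example, for (i, j) = (0, 2) we minimise over 9 possible intermediate vertex sequences; the minimum is 9, attained along the walk 0 → 1 → 1 → 2.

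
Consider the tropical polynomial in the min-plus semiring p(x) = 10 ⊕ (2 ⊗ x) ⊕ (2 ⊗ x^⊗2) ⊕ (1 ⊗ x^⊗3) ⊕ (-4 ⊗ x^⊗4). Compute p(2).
p(2) = 4

A tropical monomial a ⊗ x^⊗i evaluates to a + i · x. Evaluating each term at x = 2:
  Term 0 contributes 10 + 0 · 2 = 10
  Term 1 contributes 2 + 1 · 2 = 4
  Term 2 contributes 2 + 2 · 2 = 6
  Term 3 contributes 1 + 3 · 2 = 7
  Term 4 contributes -4 + 4 · 2 = 4
p(2) = ⊕ of these = min[10, 4, 6, 7, 4] = 4.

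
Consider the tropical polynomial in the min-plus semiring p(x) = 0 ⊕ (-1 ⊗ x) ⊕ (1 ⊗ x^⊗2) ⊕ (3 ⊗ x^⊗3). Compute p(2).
p(2) = 0

A tropical monomial a ⊗ x^⊗i evaluates to a + i · x. Evaluating each term at x = 2:
  Term 0 contributes 0 + 0 · 2 = 0
  Term 1 contributes -1 + 1 · 2 = 1
  Term 2 contributes 1 + 2 · 2 = 5
  Term 3 contributes 3 + 3 · 2 = 9
p(2) = ⊕ of these = min[0, 1, 5, 9] = 0.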